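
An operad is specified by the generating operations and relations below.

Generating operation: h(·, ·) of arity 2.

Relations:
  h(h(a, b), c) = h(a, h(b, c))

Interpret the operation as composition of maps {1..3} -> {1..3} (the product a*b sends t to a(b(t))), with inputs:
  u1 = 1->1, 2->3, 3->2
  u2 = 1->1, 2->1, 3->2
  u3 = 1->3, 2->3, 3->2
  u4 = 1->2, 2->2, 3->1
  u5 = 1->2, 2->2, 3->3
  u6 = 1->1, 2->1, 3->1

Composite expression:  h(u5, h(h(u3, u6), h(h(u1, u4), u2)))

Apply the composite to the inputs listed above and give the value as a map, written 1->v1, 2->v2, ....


1->3, 2->3, 3->3

h(u3, u6) = 1->3, 2->3, 3->3
h(u1, u4) = 1->3, 2->3, 3->1
h(h(u1, u4), u2) = 1->3, 2->3, 3->3
h(h(u3, u6), h(h(u1, u4), u2)) = 1->3, 2->3, 3->3
h(u5, h(h(u3, u6), h(h(u1, u4), u2))) = 1->3, 2->3, 3->3


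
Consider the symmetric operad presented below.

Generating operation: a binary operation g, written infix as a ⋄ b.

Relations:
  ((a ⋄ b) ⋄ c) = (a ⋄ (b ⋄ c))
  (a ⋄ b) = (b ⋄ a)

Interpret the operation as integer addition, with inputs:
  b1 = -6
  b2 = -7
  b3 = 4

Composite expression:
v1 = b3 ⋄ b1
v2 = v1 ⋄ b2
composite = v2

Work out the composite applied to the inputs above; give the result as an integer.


-9

(b3 ⋄ b1) = -2
((b3 ⋄ b1) ⋄ b2) = -9


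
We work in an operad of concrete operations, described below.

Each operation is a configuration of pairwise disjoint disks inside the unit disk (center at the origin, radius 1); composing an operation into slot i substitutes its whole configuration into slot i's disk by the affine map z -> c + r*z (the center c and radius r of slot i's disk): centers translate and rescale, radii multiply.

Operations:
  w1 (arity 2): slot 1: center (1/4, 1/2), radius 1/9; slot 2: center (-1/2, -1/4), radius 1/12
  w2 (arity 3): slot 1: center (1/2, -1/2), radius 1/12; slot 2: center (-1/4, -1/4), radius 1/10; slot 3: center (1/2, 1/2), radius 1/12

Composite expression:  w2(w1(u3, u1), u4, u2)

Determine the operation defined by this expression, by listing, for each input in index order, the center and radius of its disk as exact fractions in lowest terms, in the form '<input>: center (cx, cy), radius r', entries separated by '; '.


Below w2, radii multiply path by path; the u-disk centers shift.
input u3: composing its 2 substitution steps yields center (25/48, -11/24), radius 1/108
input u1: composing its 2 substitution steps yields center (11/24, -25/48), radius 1/144
input u4: composing its 1 substitution step yields center (-1/4, -1/4), radius 1/10
input u2: composing its 1 substitution step yields center (1/2, 1/2), radius 1/12

u1: center (11/24, -25/48), radius 1/144; u2: center (1/2, 1/2), radius 1/12; u3: center (25/48, -11/24), radius 1/108; u4: center (-1/4, -1/4), radius 1/10


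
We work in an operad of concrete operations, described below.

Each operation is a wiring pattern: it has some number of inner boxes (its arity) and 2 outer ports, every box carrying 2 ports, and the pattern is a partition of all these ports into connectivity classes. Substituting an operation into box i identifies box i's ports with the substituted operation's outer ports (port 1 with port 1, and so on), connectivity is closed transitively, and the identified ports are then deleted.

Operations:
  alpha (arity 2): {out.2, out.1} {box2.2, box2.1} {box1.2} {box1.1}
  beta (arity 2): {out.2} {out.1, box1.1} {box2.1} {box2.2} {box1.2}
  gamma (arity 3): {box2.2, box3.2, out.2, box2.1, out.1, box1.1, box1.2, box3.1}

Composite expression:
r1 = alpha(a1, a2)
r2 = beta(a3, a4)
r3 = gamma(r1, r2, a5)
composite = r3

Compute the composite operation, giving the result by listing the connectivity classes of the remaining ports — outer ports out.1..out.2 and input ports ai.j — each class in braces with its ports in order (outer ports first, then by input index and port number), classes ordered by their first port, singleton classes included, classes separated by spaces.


{out.1, out.2, a3.1, a5.1, a5.2} {a1.1} {a1.2} {a2.1, a2.2} {a3.2} {a4.1} {a4.2}


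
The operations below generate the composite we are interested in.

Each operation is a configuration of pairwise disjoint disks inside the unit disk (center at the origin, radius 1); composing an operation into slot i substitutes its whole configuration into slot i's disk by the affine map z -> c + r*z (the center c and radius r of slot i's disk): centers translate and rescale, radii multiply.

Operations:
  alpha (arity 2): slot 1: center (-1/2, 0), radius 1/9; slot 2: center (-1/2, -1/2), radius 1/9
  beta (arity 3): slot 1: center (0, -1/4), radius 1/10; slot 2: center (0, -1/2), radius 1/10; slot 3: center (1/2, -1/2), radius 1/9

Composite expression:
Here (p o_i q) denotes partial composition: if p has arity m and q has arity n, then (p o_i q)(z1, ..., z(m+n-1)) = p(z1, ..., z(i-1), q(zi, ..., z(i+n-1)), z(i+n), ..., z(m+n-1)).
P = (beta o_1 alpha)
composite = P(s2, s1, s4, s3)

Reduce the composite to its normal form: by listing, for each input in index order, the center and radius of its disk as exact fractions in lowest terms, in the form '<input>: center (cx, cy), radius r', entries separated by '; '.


s1: center (-1/20, -3/10), radius 1/90; s2: center (-1/20, -1/4), radius 1/90; s3: center (1/2, -1/2), radius 1/9; s4: center (0, -1/2), radius 1/10

Only the slot chain above each s matters under beta; compose those maps.
tracing s2 down its 2-map path: center (-1/20, -1/4), radius 1/90
tracing s1 down its 2-map path: center (-1/20, -3/10), radius 1/90
tracing s4 down its 1-map path: center (0, -1/2), radius 1/10
tracing s3 down its 1-map path: center (1/2, -1/2), radius 1/9


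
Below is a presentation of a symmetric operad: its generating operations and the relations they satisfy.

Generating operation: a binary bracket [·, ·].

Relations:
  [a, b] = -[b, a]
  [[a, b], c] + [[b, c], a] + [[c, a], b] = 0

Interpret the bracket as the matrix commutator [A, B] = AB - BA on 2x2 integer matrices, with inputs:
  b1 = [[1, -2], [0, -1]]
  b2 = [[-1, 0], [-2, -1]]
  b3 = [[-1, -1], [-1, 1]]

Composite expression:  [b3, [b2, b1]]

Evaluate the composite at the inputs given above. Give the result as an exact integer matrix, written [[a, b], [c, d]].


[b2, b1] = [[-4, 0], [-4, 4]]
[b3, [b2, b1]] = [[4, -8], [0, -4]]

[[4, -8], [0, -4]]


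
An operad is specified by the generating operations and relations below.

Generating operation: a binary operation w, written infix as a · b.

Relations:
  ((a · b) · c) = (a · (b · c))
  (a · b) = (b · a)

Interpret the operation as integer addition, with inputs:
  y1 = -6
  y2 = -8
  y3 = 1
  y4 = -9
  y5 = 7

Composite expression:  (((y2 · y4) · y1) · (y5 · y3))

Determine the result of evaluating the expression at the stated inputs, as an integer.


(y2 · y4) = -17
((y2 · y4) · y1) = -23
(y5 · y3) = 8
(((y2 · y4) · y1) · (y5 · y3)) = -15

-15


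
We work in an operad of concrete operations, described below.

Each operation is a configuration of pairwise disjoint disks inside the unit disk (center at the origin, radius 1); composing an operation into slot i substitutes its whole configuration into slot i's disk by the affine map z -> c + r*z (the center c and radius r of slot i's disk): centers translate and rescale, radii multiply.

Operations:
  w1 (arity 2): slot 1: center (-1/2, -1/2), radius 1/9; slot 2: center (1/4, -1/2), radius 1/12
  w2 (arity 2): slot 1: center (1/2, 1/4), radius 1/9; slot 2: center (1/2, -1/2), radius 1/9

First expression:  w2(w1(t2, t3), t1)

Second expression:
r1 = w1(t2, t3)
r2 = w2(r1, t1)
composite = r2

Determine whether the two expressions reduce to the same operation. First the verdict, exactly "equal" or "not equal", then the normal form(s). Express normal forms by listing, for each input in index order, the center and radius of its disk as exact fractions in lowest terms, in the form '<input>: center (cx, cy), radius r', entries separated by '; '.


In normal form, the first expression is t1: center (1/2, -1/2), radius 1/9; t2: center (4/9, 7/36), radius 1/81; t3: center (19/36, 7/36), radius 1/108
In normal form, the second expression is t1: center (1/2, -1/2), radius 1/9; t2: center (4/9, 7/36), radius 1/81; t3: center (19/36, 7/36), radius 1/108
Identical normal forms: equal.

equal: each reduces to t1: center (1/2, -1/2), radius 1/9; t2: center (4/9, 7/36), radius 1/81; t3: center (19/36, 7/36), radius 1/108


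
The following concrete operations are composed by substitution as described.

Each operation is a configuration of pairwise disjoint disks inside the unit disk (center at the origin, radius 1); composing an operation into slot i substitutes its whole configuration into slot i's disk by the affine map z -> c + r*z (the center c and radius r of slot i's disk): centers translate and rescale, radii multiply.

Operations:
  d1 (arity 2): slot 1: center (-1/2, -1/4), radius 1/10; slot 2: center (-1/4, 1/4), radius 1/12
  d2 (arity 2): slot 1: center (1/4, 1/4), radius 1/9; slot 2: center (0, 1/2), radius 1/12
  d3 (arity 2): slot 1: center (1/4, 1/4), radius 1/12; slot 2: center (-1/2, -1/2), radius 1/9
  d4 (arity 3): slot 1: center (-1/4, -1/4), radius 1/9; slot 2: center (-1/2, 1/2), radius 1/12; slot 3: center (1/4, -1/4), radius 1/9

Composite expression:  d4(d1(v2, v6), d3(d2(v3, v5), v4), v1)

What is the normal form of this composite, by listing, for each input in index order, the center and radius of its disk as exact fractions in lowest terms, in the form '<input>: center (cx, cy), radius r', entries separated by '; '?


Affine substitution under d4: radii multiply and v-centers shift.
tracing v2 down its 2-map path: center (-11/36, -5/18), radius 1/90
tracing v6 down its 2-map path: center (-5/18, -2/9), radius 1/108
tracing v3 down its 3-map path: center (-275/576, 301/576), radius 1/1296
tracing v5 down its 3-map path: center (-23/48, 151/288), radius 1/1728
tracing v4 down its 2-map path: center (-13/24, 11/24), radius 1/108
tracing v1 down its 1-map path: center (1/4, -1/4), radius 1/9

v1: center (1/4, -1/4), radius 1/9; v2: center (-11/36, -5/18), radius 1/90; v3: center (-275/576, 301/576), radius 1/1296; v4: center (-13/24, 11/24), radius 1/108; v5: center (-23/48, 151/288), radius 1/1728; v6: center (-5/18, -2/9), radius 1/108


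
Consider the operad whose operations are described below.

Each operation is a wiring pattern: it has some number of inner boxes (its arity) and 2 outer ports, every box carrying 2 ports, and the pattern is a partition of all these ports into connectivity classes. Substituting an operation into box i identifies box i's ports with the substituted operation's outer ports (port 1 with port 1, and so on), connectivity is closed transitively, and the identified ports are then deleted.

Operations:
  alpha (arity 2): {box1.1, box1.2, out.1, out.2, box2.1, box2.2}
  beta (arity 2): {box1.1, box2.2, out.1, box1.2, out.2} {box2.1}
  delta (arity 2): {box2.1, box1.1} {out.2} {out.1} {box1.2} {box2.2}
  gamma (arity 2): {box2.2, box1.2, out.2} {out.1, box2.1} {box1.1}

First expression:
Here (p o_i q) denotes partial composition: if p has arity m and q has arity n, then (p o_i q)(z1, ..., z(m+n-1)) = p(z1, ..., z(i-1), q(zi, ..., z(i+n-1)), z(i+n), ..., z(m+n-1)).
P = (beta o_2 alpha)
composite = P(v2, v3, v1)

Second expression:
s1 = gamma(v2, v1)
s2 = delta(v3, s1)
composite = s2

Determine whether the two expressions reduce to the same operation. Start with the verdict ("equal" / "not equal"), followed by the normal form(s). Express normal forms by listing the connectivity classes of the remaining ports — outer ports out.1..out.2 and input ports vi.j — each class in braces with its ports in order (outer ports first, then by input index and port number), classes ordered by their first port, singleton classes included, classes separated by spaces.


not equal — first {out.1, out.2, v1.1, v1.2, v2.1, v2.2, v3.1, v3.2}, second {out.1} {out.2} {v1.1, v3.1} {v1.2, v2.2} {v2.1} {v3.2}

Normal form of the first expression: {out.1, out.2, v1.1, v1.2, v2.1, v2.2, v3.1, v3.2}
Normal form of the second expression: {out.1} {out.2} {v1.1, v3.1} {v1.2, v2.2} {v2.1} {v3.2}
The normal forms differ: not equal.


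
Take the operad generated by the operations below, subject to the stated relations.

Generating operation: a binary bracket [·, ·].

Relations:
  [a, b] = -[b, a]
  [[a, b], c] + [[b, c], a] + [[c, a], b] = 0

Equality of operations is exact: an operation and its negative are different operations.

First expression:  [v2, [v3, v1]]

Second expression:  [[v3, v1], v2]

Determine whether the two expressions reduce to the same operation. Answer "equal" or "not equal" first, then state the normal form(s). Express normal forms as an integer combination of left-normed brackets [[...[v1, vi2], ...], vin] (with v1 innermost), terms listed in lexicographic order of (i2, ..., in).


not equal — first [[v1, v3], v2], second -[[v1, v3], v2]

The first expression reduces to [[v1, v3], v2]
The second expression reduces to -[[v1, v3], v2]
No match — not equal.


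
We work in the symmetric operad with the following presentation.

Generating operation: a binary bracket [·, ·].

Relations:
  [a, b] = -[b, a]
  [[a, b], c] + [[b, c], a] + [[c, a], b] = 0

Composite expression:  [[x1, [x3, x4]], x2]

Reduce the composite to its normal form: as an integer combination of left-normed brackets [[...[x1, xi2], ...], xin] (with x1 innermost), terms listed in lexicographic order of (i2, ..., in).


Antisymmetry and Jacobi reduce to x1-anchored left-normed brackets.
Composite bracket: [[x1, [x3, x4]], x2]
The bracket unfolds into 8 signed words via [a, b] = ab - ba (2^3 = 8).
The x1-initial words carry the normal form:
  the word x1x3x4x2 carries sign +1 and contributes +[[[x1, x3], x4], x2]
  the word x1x4x3x2 carries sign -1 and contributes -[[[x1, x4], x3], x2]

[[[x1, x3], x4], x2] - [[[x1, x4], x3], x2]


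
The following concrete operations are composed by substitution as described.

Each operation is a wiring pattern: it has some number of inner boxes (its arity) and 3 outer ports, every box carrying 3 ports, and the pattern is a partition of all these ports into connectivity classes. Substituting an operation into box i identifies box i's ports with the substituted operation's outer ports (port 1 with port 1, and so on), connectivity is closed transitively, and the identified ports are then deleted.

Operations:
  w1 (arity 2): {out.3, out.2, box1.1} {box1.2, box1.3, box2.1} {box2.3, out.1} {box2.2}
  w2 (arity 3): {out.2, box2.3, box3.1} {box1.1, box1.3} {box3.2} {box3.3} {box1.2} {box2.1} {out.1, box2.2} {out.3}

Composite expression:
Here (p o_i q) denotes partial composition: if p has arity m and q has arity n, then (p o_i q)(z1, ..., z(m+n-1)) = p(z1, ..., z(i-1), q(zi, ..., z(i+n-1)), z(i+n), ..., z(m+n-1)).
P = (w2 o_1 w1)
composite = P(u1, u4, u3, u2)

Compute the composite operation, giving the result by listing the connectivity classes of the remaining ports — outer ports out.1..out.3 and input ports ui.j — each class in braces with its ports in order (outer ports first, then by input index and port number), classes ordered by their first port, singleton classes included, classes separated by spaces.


Treat the ports identified at w2 as solder joints: merge, then drop.
stage w1: inputs (u1, u4), connectivity {out.1, u4.3} {out.2, out.3, u1.1} {u1.2, u1.3, u4.1} {u4.2}, out.j its boundary
stage w2: inputs (u1, u4, u3, u2), connectivity {out.1, u3.2} {out.2, u2.1, u3.3} {out.3} {u1.1, u4.3} {u1.2, u1.3, u4.1} {u2.2} {u2.3} {u3.1} {u4.2}, out.j its boundary

{out.1, u3.2} {out.2, u2.1, u3.3} {out.3} {u1.1, u4.3} {u1.2, u1.3, u4.1} {u2.2} {u2.3} {u3.1} {u4.2}


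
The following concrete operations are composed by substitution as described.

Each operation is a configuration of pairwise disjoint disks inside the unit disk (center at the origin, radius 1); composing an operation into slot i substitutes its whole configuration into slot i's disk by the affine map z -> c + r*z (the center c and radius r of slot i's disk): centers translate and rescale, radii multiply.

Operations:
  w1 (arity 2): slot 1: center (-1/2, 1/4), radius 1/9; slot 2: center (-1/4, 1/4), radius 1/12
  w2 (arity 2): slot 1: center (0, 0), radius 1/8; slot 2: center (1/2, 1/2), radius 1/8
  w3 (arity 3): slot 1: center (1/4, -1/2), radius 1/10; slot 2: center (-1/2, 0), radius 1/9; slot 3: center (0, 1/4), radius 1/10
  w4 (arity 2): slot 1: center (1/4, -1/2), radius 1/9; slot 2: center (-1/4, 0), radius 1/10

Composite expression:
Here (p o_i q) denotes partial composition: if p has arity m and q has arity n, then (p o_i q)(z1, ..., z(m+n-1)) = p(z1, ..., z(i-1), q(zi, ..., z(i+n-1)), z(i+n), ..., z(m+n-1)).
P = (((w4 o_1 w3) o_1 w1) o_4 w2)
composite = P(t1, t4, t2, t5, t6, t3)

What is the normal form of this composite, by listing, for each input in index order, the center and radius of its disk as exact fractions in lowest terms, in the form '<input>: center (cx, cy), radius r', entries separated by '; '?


Follow each t-input down from w4: c' goes to c + r*c', radius to r*r'.
tracing t1 down its 3-map path: center (49/180, -199/360), radius 1/810
tracing t4 down its 3-map path: center (11/40, -199/360), radius 1/1080
tracing t2 down its 2-map path: center (7/36, -1/2), radius 1/81
tracing t5 down its 3-map path: center (1/4, -17/36), radius 1/720
tracing t6 down its 3-map path: center (23/90, -7/15), radius 1/720
tracing t3 down its 1-map path: center (-1/4, 0), radius 1/10

t1: center (49/180, -199/360), radius 1/810; t2: center (7/36, -1/2), radius 1/81; t3: center (-1/4, 0), radius 1/10; t4: center (11/40, -199/360), radius 1/1080; t5: center (1/4, -17/36), radius 1/720; t6: center (23/90, -7/15), radius 1/720


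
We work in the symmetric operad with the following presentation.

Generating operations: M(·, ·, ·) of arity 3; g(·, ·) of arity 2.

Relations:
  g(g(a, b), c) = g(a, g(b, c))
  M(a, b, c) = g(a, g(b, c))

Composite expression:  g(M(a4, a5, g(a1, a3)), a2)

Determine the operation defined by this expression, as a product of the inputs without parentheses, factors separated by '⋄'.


a4 ⋄ a5 ⋄ a1 ⋄ a3 ⋄ a2

Key point: g is associative — brackets drop, the a-order remains.
g(a1, a3) linearizes to a1 ⋄ a3
M(a4, a5, g(a1, a3)) linearizes to a4 ⋄ a5 ⋄ a1 ⋄ a3
g(M(a4, a5, g(a1, a3)), a2) linearizes to a4 ⋄ a5 ⋄ a1 ⋄ a3 ⋄ a2


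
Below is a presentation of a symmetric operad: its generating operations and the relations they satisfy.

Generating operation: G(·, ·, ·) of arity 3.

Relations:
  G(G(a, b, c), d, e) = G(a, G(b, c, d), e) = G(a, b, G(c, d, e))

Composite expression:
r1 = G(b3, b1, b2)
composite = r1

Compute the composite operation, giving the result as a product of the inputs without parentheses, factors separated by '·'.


Every regrouping of G is equal, so read the b-inputs in written order.
G(b3, b1, b2) linearizes to b3 · b1 · b2

b3 · b1 · b2


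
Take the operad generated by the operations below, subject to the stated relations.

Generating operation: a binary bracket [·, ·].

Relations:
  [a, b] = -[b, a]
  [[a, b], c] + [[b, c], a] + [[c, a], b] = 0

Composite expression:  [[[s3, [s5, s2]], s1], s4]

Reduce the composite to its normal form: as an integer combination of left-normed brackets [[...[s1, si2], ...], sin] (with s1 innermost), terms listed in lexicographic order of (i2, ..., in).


-[[[[s1, s2], s5], s3], s4] + [[[[s1, s3], s2], s5], s4] - [[[[s1, s3], s5], s2], s4] + [[[[s1, s5], s2], s3], s4]

A multilinear Lie element is pinned by s1-initial words (s1 innermost).
Composite bracket: [[[s3, [s5, s2]], s1], s4]
Each bracket splits as ab - ba, giving 16 signed words (2^4 = 16).
Collect the words opening with s1:
  s1s2s5s3s4 (sign -1) contributes -[[[[s1, s2], s5], s3], s4]
  s1s3s2s5s4 (sign +1) contributes +[[[[s1, s3], s2], s5], s4]
  s1s3s5s2s4 (sign -1) contributes -[[[[s1, s3], s5], s2], s4]
  s1s5s2s3s4 (sign +1) contributes +[[[[s1, s5], s2], s3], s4]


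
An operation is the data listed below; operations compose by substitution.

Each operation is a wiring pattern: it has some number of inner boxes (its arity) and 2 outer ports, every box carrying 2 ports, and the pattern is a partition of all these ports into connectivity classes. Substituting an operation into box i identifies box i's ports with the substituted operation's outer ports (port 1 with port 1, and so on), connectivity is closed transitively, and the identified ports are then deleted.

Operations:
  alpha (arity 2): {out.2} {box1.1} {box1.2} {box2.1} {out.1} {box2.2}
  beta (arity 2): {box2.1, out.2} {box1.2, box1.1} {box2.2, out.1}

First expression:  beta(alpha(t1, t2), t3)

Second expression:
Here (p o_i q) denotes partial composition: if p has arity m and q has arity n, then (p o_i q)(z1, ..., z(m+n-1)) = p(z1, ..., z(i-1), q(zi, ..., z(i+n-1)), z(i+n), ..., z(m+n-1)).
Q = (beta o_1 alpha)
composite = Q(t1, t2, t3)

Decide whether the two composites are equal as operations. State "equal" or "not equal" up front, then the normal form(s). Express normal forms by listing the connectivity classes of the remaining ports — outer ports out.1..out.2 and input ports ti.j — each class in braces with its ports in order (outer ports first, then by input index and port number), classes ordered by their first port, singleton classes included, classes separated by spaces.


The first expression reduces to {out.1, t3.2} {out.2, t3.1} {t1.1} {t1.2} {t2.1} {t2.2}
The second expression reduces to {out.1, t3.2} {out.2, t3.1} {t1.1} {t1.2} {t2.1} {t2.2}
One common form — equal.

equal: each reduces to {out.1, t3.2} {out.2, t3.1} {t1.1} {t1.2} {t2.1} {t2.2}


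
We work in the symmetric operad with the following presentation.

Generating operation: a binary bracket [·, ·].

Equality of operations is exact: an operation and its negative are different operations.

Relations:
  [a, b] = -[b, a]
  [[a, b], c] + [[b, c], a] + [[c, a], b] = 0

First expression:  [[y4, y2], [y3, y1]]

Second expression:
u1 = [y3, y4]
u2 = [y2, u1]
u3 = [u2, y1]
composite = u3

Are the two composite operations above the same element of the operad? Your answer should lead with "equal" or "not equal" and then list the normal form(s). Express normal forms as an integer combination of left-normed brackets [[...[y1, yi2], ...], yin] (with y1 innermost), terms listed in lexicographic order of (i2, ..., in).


not equal — first -[[[y1, y3], y2], y4] + [[[y1, y3], y4], y2], second -[[[y1, y2], y3], y4] + [[[y1, y2], y4], y3] + [[[y1, y3], y4], y2] - [[[y1, y4], y3], y2]


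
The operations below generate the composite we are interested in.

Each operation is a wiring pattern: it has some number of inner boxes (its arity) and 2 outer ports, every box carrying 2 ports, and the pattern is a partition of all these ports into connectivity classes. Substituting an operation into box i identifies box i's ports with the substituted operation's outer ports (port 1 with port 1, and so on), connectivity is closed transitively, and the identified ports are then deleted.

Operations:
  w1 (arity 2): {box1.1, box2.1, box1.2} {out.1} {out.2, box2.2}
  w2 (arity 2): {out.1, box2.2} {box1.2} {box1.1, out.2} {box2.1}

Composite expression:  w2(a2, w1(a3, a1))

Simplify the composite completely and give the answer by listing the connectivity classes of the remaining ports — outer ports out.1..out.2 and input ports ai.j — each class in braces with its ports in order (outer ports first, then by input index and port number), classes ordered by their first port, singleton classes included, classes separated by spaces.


After gluing at w2, chains via deleted ports link the a-ports.
after w1, the pattern on (a3, a1) reads {out.1} {out.2, a1.2} {a1.1, a3.1, a3.2} (out.j = its outer ports)
after w2, the pattern on (a2, a3, a1) reads {out.1, a1.2} {out.2, a2.1} {a1.1, a3.1, a3.2} {a2.2} (out.j = its outer ports)

{out.1, a1.2} {out.2, a2.1} {a1.1, a3.1, a3.2} {a2.2}


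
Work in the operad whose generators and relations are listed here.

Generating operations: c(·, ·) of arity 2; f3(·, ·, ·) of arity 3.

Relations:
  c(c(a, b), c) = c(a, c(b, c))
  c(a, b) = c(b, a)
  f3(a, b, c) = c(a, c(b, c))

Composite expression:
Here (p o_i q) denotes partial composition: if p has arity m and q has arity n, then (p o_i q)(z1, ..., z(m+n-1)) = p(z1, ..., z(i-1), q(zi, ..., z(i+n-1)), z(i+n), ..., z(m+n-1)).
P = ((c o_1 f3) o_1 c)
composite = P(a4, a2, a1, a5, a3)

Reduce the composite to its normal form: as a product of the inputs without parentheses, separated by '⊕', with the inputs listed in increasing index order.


a1 ⊕ a2 ⊕ a3 ⊕ a4 ⊕ a5


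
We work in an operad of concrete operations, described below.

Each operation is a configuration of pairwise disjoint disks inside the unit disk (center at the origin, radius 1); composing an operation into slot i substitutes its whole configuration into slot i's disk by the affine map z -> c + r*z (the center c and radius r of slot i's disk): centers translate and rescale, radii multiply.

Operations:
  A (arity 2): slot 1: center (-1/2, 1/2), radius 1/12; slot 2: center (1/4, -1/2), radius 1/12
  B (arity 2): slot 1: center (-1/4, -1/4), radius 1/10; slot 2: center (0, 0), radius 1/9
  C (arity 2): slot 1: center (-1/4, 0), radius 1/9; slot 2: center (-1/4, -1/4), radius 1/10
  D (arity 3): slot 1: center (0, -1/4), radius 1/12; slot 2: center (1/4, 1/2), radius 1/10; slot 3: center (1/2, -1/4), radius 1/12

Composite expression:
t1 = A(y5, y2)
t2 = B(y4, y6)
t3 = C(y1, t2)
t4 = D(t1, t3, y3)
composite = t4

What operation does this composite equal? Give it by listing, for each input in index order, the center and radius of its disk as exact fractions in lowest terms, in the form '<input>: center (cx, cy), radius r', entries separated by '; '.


y1: center (9/40, 1/2), radius 1/90; y2: center (1/48, -7/24), radius 1/144; y3: center (1/2, -1/4), radius 1/12; y4: center (89/400, 189/400), radius 1/1000; y5: center (-1/24, -5/24), radius 1/144; y6: center (9/40, 19/40), radius 1/900

Nesting under D composes maps z -> c + r*z down each y-path.
tracing y5 down its 2-map path: center (-1/24, -5/24), radius 1/144
tracing y2 down its 2-map path: center (1/48, -7/24), radius 1/144
tracing y1 down its 2-map path: center (9/40, 1/2), radius 1/90
tracing y4 down its 3-map path: center (89/400, 189/400), radius 1/1000
tracing y6 down its 3-map path: center (9/40, 19/40), radius 1/900
tracing y3 down its 1-map path: center (1/2, -1/4), radius 1/12


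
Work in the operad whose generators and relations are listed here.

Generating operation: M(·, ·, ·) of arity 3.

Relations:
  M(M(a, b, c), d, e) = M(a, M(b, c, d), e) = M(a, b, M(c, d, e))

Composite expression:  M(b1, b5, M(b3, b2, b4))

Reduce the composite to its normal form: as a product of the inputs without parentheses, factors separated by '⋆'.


b1 ⋆ b5 ⋆ b3 ⋆ b2 ⋆ b4

All parenthesizations of M agree; list the b-inputs left to right.
M(b3, b2, b4) linearizes to b3 ⋆ b2 ⋆ b4
M(b1, b5, M(b3, b2, b4)) linearizes to b1 ⋆ b5 ⋆ b3 ⋆ b2 ⋆ b4


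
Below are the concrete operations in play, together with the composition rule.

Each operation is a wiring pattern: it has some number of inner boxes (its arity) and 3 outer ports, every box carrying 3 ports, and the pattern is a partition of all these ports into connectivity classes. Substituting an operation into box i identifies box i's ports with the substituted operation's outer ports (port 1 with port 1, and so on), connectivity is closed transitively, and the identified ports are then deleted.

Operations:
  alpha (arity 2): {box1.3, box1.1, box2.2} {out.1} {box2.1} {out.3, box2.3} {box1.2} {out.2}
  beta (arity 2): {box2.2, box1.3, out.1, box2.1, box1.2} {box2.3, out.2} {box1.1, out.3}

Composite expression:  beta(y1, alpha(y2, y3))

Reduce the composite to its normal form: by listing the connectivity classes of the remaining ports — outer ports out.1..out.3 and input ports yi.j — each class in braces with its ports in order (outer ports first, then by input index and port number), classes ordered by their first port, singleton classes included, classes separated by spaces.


Substituting into beta glues patterns; closure does the rest.
composing alpha on (y2, y3), with out.j its own outer ports: {out.1} {out.2} {out.3, y3.3} {y2.1, y2.3, y3.2} {y2.2} {y3.1}
composing beta on (y1, y2, y3), with out.j its own outer ports: {out.1, y1.2, y1.3} {out.2, y3.3} {out.3, y1.1} {y2.1, y2.3, y3.2} {y2.2} {y3.1}

{out.1, y1.2, y1.3} {out.2, y3.3} {out.3, y1.1} {y2.1, y2.3, y3.2} {y2.2} {y3.1}


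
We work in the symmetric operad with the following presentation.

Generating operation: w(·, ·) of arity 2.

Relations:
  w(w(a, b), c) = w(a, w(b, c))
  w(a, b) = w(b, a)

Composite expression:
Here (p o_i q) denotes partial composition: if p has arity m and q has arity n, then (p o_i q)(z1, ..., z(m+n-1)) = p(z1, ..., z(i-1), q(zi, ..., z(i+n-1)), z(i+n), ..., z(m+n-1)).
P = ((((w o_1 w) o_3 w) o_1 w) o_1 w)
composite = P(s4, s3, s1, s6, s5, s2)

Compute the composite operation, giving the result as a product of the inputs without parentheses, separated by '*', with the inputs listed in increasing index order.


s1 * s2 * s3 * s4 * s5 * s6

Shape and order are irrelevant to w; the s-input set decides.
w(s4, s3) unparenthesizes to s4 * s3
w(w(s4, s3), s1) unparenthesizes to s4 * s3 * s1
w(w(w(s4, s3), s1), s6) unparenthesizes to s4 * s3 * s1 * s6
w(s5, s2) unparenthesizes to s5 * s2
w(w(w(w(s4, s3), s1), s6), w(s5, s2)) unparenthesizes to s4 * s3 * s1 * s6 * s5 * s2
the factors in increasing index order: s1 * s2 * s3 * s4 * s5 * s6


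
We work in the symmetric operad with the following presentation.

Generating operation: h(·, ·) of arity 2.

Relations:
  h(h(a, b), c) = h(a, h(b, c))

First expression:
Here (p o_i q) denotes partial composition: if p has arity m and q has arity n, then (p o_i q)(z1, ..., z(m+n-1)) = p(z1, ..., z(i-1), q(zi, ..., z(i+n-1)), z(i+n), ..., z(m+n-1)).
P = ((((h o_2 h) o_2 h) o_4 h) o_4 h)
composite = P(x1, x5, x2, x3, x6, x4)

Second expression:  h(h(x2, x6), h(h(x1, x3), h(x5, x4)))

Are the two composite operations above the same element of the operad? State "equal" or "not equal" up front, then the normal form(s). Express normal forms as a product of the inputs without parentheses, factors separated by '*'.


not equal; the first gives x1 * x5 * x2 * x3 * x6 * x4 and the second x2 * x6 * x1 * x3 * x5 * x4

The first expression reduces to x1 * x5 * x2 * x3 * x6 * x4
The second expression reduces to x2 * x6 * x1 * x3 * x5 * x4
No match — not equal.


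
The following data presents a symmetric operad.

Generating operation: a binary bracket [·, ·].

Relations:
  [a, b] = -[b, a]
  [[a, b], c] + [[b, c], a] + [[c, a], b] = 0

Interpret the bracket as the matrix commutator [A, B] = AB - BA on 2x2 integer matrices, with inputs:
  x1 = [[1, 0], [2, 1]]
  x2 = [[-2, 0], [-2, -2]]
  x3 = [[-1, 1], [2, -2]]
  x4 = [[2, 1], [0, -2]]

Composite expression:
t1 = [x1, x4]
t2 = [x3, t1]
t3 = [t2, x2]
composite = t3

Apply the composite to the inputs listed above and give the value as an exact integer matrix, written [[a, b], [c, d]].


[[-8, 0], [32, 8]]

[x1, x4] = [[-2, 0], [8, 2]]
[x3, [x1, x4]] = [[8, 4], [-16, -8]]
[[x3, [x1, x4]], x2] = [[-8, 0], [32, 8]]


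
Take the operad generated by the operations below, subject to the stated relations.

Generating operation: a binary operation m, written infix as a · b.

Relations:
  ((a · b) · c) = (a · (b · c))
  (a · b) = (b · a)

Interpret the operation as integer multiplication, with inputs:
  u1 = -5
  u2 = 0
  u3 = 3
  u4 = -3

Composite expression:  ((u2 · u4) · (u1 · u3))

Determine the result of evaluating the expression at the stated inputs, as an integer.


(u2 · u4) = 0
(u1 · u3) = -15
((u2 · u4) · (u1 · u3)) = 0

0


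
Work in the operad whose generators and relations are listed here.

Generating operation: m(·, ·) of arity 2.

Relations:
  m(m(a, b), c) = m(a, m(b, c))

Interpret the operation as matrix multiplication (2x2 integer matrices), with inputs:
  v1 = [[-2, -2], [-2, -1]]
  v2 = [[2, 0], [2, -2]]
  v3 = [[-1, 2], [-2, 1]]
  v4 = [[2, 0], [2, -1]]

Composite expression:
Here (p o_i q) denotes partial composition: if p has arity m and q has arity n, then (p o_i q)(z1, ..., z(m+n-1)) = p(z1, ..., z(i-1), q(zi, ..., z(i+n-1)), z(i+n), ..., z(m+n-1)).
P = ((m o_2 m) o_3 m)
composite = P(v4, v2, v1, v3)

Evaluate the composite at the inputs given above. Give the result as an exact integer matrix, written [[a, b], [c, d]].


m(v1, v3) = [[6, -6], [4, -5]]
m(v2, m(v1, v3)) = [[12, -12], [4, -2]]
m(v4, m(v2, m(v1, v3))) = [[24, -24], [20, -22]]

[[24, -24], [20, -22]]


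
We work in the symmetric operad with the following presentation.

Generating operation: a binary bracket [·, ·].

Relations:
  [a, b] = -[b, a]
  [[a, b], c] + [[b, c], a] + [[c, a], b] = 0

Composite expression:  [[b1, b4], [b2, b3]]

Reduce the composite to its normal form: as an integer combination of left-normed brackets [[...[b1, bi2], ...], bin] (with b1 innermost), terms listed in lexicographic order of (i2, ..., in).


[[[b1, b4], b2], b3] - [[[b1, b4], b3], b2]

Expand each bracket as ab - ba; the b1-initial words give the coefficients.
Composite bracket: [[b1, b4], [b2, b3]]
Each bracket splits as ab - ba, giving 8 signed words (2^3 = 8).
Coefficients come from the b1-initial words:
  the word b1b4b2b3 carries sign +1 and contributes +[[[b1, b4], b2], b3]
  the word b1b4b3b2 carries sign -1 and contributes -[[[b1, b4], b3], b2]


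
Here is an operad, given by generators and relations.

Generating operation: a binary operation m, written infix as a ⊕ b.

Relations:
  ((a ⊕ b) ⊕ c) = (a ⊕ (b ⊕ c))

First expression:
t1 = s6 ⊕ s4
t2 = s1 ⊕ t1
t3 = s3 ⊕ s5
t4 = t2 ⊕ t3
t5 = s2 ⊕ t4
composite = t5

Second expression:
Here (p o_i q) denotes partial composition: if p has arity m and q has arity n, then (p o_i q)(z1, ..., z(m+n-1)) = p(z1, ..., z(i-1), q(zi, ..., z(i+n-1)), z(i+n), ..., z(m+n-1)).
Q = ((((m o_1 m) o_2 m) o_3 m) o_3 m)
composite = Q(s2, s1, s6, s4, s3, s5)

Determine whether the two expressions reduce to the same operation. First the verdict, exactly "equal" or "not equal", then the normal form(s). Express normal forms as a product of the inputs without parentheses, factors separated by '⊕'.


equal: each reduces to s2 ⊕ s1 ⊕ s6 ⊕ s4 ⊕ s3 ⊕ s5

Reducing the first expression gives s2 ⊕ s1 ⊕ s6 ⊕ s4 ⊕ s3 ⊕ s5
Reducing the second expression gives s2 ⊕ s1 ⊕ s6 ⊕ s4 ⊕ s3 ⊕ s5
Same normal form: equal.


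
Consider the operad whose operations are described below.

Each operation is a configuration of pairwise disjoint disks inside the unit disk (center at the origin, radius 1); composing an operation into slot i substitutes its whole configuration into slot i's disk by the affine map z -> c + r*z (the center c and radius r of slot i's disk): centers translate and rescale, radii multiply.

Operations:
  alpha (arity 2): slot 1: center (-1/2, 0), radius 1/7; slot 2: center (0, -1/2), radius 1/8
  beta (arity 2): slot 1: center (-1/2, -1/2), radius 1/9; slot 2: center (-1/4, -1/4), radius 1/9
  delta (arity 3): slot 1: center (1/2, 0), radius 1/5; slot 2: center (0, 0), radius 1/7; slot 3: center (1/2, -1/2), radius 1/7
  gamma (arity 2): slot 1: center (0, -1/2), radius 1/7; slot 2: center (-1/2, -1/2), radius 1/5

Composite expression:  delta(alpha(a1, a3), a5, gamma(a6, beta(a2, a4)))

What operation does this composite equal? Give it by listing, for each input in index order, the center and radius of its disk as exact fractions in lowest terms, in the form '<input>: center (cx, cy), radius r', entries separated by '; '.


a1: center (2/5, 0), radius 1/35; a2: center (29/70, -41/70), radius 1/315; a3: center (1/2, -1/10), radius 1/40; a4: center (59/140, -81/140), radius 1/315; a5: center (0, 0), radius 1/7; a6: center (1/2, -4/7), radius 1/49


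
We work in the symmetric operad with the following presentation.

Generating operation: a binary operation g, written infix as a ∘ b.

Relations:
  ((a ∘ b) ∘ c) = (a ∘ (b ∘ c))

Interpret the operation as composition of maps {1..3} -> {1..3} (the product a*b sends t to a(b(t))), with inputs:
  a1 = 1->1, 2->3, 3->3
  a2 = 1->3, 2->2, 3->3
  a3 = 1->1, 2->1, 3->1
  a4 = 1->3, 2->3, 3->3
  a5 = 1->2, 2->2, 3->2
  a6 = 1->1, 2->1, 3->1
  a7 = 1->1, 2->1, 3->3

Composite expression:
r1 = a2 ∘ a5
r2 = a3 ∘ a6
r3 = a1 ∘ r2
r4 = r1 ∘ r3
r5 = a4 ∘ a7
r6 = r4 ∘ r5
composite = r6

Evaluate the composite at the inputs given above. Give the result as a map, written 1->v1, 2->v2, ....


(a2 ∘ a5) = 1->2, 2->2, 3->2
(a3 ∘ a6) = 1->1, 2->1, 3->1
(a1 ∘ (a3 ∘ a6)) = 1->1, 2->1, 3->1
((a2 ∘ a5) ∘ (a1 ∘ (a3 ∘ a6))) = 1->2, 2->2, 3->2
(a4 ∘ a7) = 1->3, 2->3, 3->3
(((a2 ∘ a5) ∘ (a1 ∘ (a3 ∘ a6))) ∘ (a4 ∘ a7)) = 1->2, 2->2, 3->2

1->2, 2->2, 3->2


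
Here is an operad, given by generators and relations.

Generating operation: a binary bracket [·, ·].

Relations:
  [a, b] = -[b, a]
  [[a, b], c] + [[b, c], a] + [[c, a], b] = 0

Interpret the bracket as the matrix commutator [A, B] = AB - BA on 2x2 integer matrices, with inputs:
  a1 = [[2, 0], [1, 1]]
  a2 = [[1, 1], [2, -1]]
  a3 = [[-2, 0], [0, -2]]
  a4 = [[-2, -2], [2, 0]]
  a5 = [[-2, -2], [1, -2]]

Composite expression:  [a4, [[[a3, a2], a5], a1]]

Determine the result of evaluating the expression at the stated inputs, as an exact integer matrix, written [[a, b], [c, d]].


[[0, 0], [0, 0]]

[a3, a2] = [[0, 0], [0, 0]]
[[a3, a2], a5] = [[0, 0], [0, 0]]
[[[a3, a2], a5], a1] = [[0, 0], [0, 0]]
[a4, [[[a3, a2], a5], a1]] = [[0, 0], [0, 0]]


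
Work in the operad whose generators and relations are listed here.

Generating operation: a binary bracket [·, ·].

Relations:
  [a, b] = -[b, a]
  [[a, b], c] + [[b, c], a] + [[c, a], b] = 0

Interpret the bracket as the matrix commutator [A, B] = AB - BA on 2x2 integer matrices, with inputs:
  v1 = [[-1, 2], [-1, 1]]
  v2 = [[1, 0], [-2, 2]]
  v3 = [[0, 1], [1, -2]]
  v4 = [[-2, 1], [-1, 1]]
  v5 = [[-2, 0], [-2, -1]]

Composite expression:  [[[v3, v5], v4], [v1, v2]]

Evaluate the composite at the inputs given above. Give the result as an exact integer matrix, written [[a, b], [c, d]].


[[29, -24], [80, -29]]

[v3, v5] = [[-2, 1], [3, 2]]
[[v3, v5], v4] = [[-4, -1], [-13, 4]]
[v1, v2] = [[-4, 2], [-3, 4]]
[[[v3, v5], v4], [v1, v2]] = [[29, -24], [80, -29]]


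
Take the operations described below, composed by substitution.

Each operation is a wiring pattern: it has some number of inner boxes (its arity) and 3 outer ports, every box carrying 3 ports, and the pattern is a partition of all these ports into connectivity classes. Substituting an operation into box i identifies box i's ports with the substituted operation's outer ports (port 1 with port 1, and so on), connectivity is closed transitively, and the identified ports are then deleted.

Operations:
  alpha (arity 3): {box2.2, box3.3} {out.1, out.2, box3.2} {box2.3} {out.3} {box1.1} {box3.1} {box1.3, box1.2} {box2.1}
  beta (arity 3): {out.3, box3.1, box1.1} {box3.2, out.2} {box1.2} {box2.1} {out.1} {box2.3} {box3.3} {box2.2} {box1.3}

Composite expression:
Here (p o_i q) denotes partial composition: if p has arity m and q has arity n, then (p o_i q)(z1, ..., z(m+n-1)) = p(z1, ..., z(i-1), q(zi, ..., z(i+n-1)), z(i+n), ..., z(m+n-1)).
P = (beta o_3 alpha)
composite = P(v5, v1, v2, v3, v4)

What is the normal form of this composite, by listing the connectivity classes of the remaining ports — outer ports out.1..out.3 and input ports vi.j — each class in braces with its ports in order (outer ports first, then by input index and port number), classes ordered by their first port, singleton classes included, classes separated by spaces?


{out.1} {out.2, out.3, v4.2, v5.1} {v1.1} {v1.2} {v1.3} {v2.1} {v2.2, v2.3} {v3.1} {v3.2, v4.3} {v3.3} {v4.1} {v5.2} {v5.3}

Two ports join when wires chain via beta-identified ports.
after alpha, the pattern on (v2, v3, v4) reads {out.1, out.2, v4.2} {out.3} {v2.1} {v2.2, v2.3} {v3.1} {v3.2, v4.3} {v3.3} {v4.1} (out.j = its outer ports)
after beta, the pattern on (v5, v1, v2, v3, v4) reads {out.1} {out.2, out.3, v4.2, v5.1} {v1.1} {v1.2} {v1.3} {v2.1} {v2.2, v2.3} {v3.1} {v3.2, v4.3} {v3.3} {v4.1} {v5.2} {v5.3} (out.j = its outer ports)
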